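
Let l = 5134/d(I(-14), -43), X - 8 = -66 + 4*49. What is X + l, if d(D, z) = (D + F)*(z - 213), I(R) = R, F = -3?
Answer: 17815/128 ≈ 139.18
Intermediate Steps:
d(D, z) = (-213 + z)*(-3 + D) (d(D, z) = (D - 3)*(z - 213) = (-3 + D)*(-213 + z) = (-213 + z)*(-3 + D))
X = 138 (X = 8 + (-66 + 4*49) = 8 + (-66 + 196) = 8 + 130 = 138)
l = 151/128 (l = 5134/(639 - 213*(-14) - 3*(-43) - 14*(-43)) = 5134/(639 + 2982 + 129 + 602) = 5134/4352 = 5134*(1/4352) = 151/128 ≈ 1.1797)
X + l = 138 + 151/128 = 17815/128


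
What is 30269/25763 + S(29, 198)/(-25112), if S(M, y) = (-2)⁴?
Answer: 94962865/80870057 ≈ 1.1743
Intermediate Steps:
S(M, y) = 16
30269/25763 + S(29, 198)/(-25112) = 30269/25763 + 16/(-25112) = 30269*(1/25763) + 16*(-1/25112) = 30269/25763 - 2/3139 = 94962865/80870057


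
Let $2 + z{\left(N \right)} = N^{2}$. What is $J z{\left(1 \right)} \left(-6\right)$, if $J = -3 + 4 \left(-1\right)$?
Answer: $-42$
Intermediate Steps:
$z{\left(N \right)} = -2 + N^{2}$
$J = -7$ ($J = -3 - 4 = -7$)
$J z{\left(1 \right)} \left(-6\right) = - 7 \left(-2 + 1^{2}\right) \left(-6\right) = - 7 \left(-2 + 1\right) \left(-6\right) = \left(-7\right) \left(-1\right) \left(-6\right) = 7 \left(-6\right) = -42$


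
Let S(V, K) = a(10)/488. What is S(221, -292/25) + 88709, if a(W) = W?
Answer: 21645001/244 ≈ 88709.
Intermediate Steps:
S(V, K) = 5/244 (S(V, K) = 10/488 = 10*(1/488) = 5/244)
S(221, -292/25) + 88709 = 5/244 + 88709 = 21645001/244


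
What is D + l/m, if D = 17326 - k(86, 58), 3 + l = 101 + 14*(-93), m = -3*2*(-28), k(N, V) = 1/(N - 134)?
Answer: 831305/48 ≈ 17319.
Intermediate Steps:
k(N, V) = 1/(-134 + N)
m = 168 (m = -6*(-28) = 168)
l = -1204 (l = -3 + (101 + 14*(-93)) = -3 + (101 - 1302) = -3 - 1201 = -1204)
D = 831649/48 (D = 17326 - 1/(-134 + 86) = 17326 - 1/(-48) = 17326 - 1*(-1/48) = 17326 + 1/48 = 831649/48 ≈ 17326.)
D + l/m = 831649/48 - 1204/168 = 831649/48 - 1204*1/168 = 831649/48 - 43/6 = 831305/48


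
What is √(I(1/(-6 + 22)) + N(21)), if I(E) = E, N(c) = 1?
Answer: √17/4 ≈ 1.0308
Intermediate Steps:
√(I(1/(-6 + 22)) + N(21)) = √(1/(-6 + 22) + 1) = √(1/16 + 1) = √(17/16) = √17/4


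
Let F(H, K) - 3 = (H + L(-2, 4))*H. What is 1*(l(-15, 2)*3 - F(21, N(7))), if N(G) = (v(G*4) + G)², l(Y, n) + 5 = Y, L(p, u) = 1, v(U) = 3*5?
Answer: -525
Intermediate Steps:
v(U) = 15
l(Y, n) = -5 + Y
N(G) = (15 + G)²
F(H, K) = 3 + H*(1 + H) (F(H, K) = 3 + (H + 1)*H = 3 + (1 + H)*H = 3 + H*(1 + H))
1*(l(-15, 2)*3 - F(21, N(7))) = 1*((-5 - 15)*3 - (3 + 21 + 21²)) = 1*(-20*3 - (3 + 21 + 441)) = 1*(-60 - 1*465) = 1*(-60 - 465) = 1*(-525) = -525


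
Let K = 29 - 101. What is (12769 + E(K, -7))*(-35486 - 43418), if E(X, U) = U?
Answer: -1006972848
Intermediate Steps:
K = -72
(12769 + E(K, -7))*(-35486 - 43418) = (12769 - 7)*(-35486 - 43418) = 12762*(-78904) = -1006972848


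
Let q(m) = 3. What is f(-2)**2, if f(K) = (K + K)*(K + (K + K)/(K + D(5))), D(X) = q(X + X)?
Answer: 576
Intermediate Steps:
D(X) = 3
f(K) = 2*K*(K + 2*K/(3 + K)) (f(K) = (K + K)*(K + (K + K)/(K + 3)) = (2*K)*(K + (2*K)/(3 + K)) = (2*K)*(K + 2*K/(3 + K)) = 2*K*(K + 2*K/(3 + K)))
f(-2)**2 = (2*(-2)**2*(5 - 2)/(3 - 2))**2 = (2*4*3/1)**2 = (2*4*1*3)**2 = 24**2 = 576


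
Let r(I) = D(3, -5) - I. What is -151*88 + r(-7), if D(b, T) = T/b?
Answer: -39848/3 ≈ -13283.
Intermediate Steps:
r(I) = -5/3 - I
-151*88 + r(-7) = -151*88 + (-5/3 - 1*(-7)) = -13288 + (-5/3 + 7) = -13288 + 16/3 = -39848/3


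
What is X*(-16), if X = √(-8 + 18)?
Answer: -16*√10 ≈ -50.596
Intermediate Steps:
X = √10 ≈ 3.1623
X*(-16) = √10*(-16) = -16*√10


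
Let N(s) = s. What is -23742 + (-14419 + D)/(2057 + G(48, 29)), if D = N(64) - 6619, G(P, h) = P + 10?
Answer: -50235304/2115 ≈ -23752.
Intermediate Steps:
G(P, h) = 10 + P
D = -6555 (D = 64 - 6619 = -6555)
-23742 + (-14419 + D)/(2057 + G(48, 29)) = -23742 + (-14419 - 6555)/(2057 + (10 + 48)) = -23742 - 20974/(2057 + 58) = -23742 - 20974/2115 = -50235304/2115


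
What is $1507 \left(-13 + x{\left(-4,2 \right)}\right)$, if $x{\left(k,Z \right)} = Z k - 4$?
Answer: $-37675$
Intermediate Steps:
$x{\left(k,Z \right)} = -4 + Z k$
$1507 \left(-13 + x{\left(-4,2 \right)}\right) = 1507 \left(-13 + \left(-4 + 2 \left(-4\right)\right)\right) = 1507 \left(-13 - 12\right) = 1507 \left(-25\right) = -37675$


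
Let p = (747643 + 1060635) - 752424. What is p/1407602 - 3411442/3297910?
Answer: -47137182748/165790882565 ≈ -0.28432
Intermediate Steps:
p = 1055854 (p = 1808278 - 752424 = 1055854)
p/1407602 - 3411442/3297910 = 1055854/1407602 - 3411442/3297910 = 1055854*(1/1407602) - 3411442*1/3297910 = 527927/703801 - 1705721/1648955 = -47137182748/165790882565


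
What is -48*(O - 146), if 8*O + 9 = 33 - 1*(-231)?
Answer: 5478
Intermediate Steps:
O = 255/8 (O = -9/8 + (33 - 1*(-231))/8 = -9/8 + (33 + 231)/8 = -9/8 + (1/8)*264 = -9/8 + 33 = 255/8 ≈ 31.875)
-48*(O - 146) = -48*(255/8 - 146) = -48*(-913/8) = 5478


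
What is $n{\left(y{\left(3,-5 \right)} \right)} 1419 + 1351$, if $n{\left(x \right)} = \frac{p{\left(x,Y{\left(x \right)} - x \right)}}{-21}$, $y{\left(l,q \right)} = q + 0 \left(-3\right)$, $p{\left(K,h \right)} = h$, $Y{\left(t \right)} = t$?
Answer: $1351$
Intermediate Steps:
$y{\left(l,q \right)} = q$ ($y{\left(l,q \right)} = q + 0 = q$)
$n{\left(x \right)} = 0$ ($n{\left(x \right)} = \frac{x - x}{-21} = 0 \left(- \frac{1}{21}\right) = 0$)
$n{\left(y{\left(3,-5 \right)} \right)} 1419 + 1351 = 0 \cdot 1419 + 1351 = 0 + 1351 = 1351$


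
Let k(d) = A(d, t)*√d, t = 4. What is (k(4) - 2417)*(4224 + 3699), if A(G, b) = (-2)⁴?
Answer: -18896355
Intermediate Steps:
A(G, b) = 16
k(d) = 16*√d
(k(4) - 2417)*(4224 + 3699) = (16*√4 - 2417)*(4224 + 3699) = (16*2 - 2417)*7923 = (32 - 2417)*7923 = -2385*7923 = -18896355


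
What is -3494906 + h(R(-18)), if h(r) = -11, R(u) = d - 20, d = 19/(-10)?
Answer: -3494917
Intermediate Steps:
d = -19/10 (d = 19*(-1/10) = -19/10 ≈ -1.9000)
R(u) = -219/10 (R(u) = -19/10 - 20 = -219/10)
-3494906 + h(R(-18)) = -3494906 - 11 = -3494917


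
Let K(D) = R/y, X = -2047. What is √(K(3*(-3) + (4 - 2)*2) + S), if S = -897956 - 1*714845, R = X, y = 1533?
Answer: 2*I*√947557256835/1533 ≈ 1270.0*I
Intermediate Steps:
R = -2047
K(D) = -2047/1533
S = -1612801 (S = -897956 - 714845 = -1612801)
√(K(3*(-3) + (4 - 2)*2) + S) = √(-2047/1533 - 1612801) = √(-2472425980/1533) = 2*I*√947557256835/1533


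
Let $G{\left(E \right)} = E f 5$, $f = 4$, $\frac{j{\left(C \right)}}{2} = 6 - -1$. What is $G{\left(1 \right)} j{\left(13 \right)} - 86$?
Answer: $194$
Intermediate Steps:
$j{\left(C \right)} = 14$ ($j{\left(C \right)} = 2 \left(6 - -1\right) = 2 \left(6 + 1\right) = 2 \cdot 7 = 14$)
$G{\left(E \right)} = 20 E$ ($G{\left(E \right)} = E 4 \cdot 5 = 4 E 5 = 20 E$)
$G{\left(1 \right)} j{\left(13 \right)} - 86 = 20 \cdot 1 \cdot 14 - 86 = 20 \cdot 14 - 86 = 280 - 86 = 194$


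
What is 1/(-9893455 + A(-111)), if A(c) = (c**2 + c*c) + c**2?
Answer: -1/9856492 ≈ -1.0146e-7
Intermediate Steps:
A(c) = 3*c**2 (A(c) = (c**2 + c**2) + c**2 = 2*c**2 + c**2 = 3*c**2)
1/(-9893455 + A(-111)) = 1/(-9893455 + 3*(-111)**2) = 1/(-9893455 + 3*12321) = 1/(-9893455 + 36963) = 1/(-9856492) = -1/9856492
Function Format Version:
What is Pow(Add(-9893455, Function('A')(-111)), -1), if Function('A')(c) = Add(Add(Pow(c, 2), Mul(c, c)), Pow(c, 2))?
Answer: Rational(-1, 9856492) ≈ -1.0146e-7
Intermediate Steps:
Function('A')(c) = Mul(3, Pow(c, 2)) (Function('A')(c) = Add(Add(Pow(c, 2), Pow(c, 2)), Pow(c, 2)) = Add(Mul(2, Pow(c, 2)), Pow(c, 2)) = Mul(3, Pow(c, 2)))
Pow(Add(-9893455, Function('A')(-111)), -1) = Pow(Add(-9893455, Mul(3, Pow(-111, 2))), -1) = Pow(Add(-9893455, Mul(3, 12321)), -1) = Pow(Add(-9893455, 36963), -1) = Pow(-9856492, -1) = Rational(-1, 9856492)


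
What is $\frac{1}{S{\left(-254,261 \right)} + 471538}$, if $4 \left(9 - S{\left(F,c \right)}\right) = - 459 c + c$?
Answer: $\frac{2}{1002863} \approx 1.9943 \cdot 10^{-6}$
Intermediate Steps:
$S{\left(F,c \right)} = 9 + \frac{229 c}{2}$ ($S{\left(F,c \right)} = 9 - \frac{- 459 c + c}{4} = 9 - \frac{\left(-458\right) c}{4} = 9 + \frac{229 c}{2}$)
$\frac{1}{S{\left(-254,261 \right)} + 471538} = \frac{1}{\left(9 + \frac{229}{2} \cdot 261\right) + 471538} = \frac{1}{\left(9 + \frac{59769}{2}\right) + 471538} = \frac{1}{\frac{59787}{2} + 471538} = \frac{1}{\frac{1002863}{2}} = \frac{2}{1002863}$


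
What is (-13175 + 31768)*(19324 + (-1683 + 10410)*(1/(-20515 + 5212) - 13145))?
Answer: -10878203983211300/5101 ≈ -2.1326e+12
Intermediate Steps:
(-13175 + 31768)*(19324 + (-1683 + 10410)*(1/(-20515 + 5212) - 13145)) = 18593*(19324 + 8727*(1/(-15303) - 13145)) = 18593*(19324 + 8727*(-1/15303 - 13145)) = 18593*(19324 + 8727*(-201157936/15303)) = 18593*(19324 - 585168435824/5101) = 18593*(-585069864100/5101) = -10878203983211300/5101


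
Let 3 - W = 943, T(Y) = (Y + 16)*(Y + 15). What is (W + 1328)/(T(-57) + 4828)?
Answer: 194/3275 ≈ 0.059237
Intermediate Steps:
T(Y) = (15 + Y)*(16 + Y) (T(Y) = (16 + Y)*(15 + Y) = (15 + Y)*(16 + Y))
W = -940 (W = 3 - 1*943 = 3 - 943 = -940)
(W + 1328)/(T(-57) + 4828) = (-940 + 1328)/((240 + (-57)² + 31*(-57)) + 4828) = 388/((240 + 3249 - 1767) + 4828) = 388/(1722 + 4828) = 388/6550 = 388*(1/6550) = 194/3275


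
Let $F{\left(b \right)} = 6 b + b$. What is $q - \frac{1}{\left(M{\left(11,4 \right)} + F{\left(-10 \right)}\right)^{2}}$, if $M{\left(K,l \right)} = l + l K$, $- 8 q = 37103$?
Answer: $- \frac{4489465}{968} \approx -4637.9$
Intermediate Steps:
$q = - \frac{37103}{8}$ ($q = \left(- \frac{1}{8}\right) 37103 = - \frac{37103}{8} \approx -4637.9$)
$F{\left(b \right)} = 7 b$
$M{\left(K,l \right)} = l + K l$
$q - \frac{1}{\left(M{\left(11,4 \right)} + F{\left(-10 \right)}\right)^{2}} = - \frac{37103}{8} - \frac{1}{\left(4 \left(1 + 11\right) + 7 \left(-10\right)\right)^{2}} = - \frac{37103}{8} - \frac{1}{\left(4 \cdot 12 - 70\right)^{2}} = - \frac{37103}{8} - \frac{1}{\left(48 - 70\right)^{2}} = - \frac{37103}{8} - \frac{1}{\left(-22\right)^{2}} = - \frac{37103}{8} - \frac{1}{484} = - \frac{4489465}{968}$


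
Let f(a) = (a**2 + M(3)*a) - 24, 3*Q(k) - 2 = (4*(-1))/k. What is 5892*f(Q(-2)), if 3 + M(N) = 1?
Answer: -439936/3 ≈ -1.4665e+5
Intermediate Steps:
M(N) = -2 (M(N) = -3 + 1 = -2)
Q(k) = 2/3 - 4/(3*k) (Q(k) = 2/3 + ((4*(-1))/k)/3 = 2/3 + (-4/k)/3 = 2/3 - 4/(3*k))
f(a) = -24 + a**2 - 2*a (f(a) = (a**2 - 2*a) - 24 = -24 + a**2 - 2*a)
5892*f(Q(-2)) = 5892*(-24 + ((2/3)*(-2 - 2)/(-2))**2 - 4*(-2 - 2)/(3*(-2))) = 5892*(-24 + ((2/3)*(-1/2)*(-4))**2 - 4*(-1)*(-4)/(3*2)) = 5892*(-24 + (4/3)**2 - 2*4/3) = 5892*(-24 + 16/9 - 8/3) = 5892*(-224/9) = -439936/3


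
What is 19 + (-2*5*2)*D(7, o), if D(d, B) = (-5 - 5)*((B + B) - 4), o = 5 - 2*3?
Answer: -1181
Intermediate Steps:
o = -1 (o = 5 - 6 = -1)
D(d, B) = 40 - 20*B (D(d, B) = -10*(2*B - 4) = -10*(-4 + 2*B) = 40 - 20*B)
19 + (-2*5*2)*D(7, o) = 19 + (-2*5*2)*(40 - 20*(-1)) = 19 + (-10*2)*(40 + 20) = 19 - 20*60 = 19 - 1200 = -1181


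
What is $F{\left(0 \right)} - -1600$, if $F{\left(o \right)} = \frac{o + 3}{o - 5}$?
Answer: $\frac{7997}{5} \approx 1599.4$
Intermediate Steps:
$F{\left(o \right)} = \frac{3 + o}{-5 + o}$
$F{\left(0 \right)} - -1600 = \frac{3 + 0}{-5 + 0} - -1600 = \frac{1}{-5} \cdot 3 + 1600 = \left(- \frac{1}{5}\right) 3 + 1600 = - \frac{3}{5} + 1600 = \frac{7997}{5}$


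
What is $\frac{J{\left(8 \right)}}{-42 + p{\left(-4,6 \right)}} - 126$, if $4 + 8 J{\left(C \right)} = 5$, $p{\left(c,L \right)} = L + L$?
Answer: $- \frac{30241}{240} \approx -126.0$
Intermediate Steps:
$p{\left(c,L \right)} = 2 L$
$J{\left(C \right)} = \frac{1}{8}$ ($J{\left(C \right)} = - \frac{1}{2} + \frac{1}{8} \cdot 5 = - \frac{1}{2} + \frac{5}{8} = \frac{1}{8}$)
$\frac{J{\left(8 \right)}}{-42 + p{\left(-4,6 \right)}} - 126 = \frac{1}{8 \left(-42 + 2 \cdot 6\right)} - 126 = \frac{1}{8 \left(-42 + 12\right)} - 126 = \frac{1}{8 \left(-30\right)} - 126 = \frac{1}{8} \left(- \frac{1}{30}\right) - 126 = - \frac{1}{240} - 126 = - \frac{30241}{240}$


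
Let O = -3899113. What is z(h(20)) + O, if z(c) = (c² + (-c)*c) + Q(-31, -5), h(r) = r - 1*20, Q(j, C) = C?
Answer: -3899118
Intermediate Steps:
h(r) = -20 + r (h(r) = r - 20 = -20 + r)
z(c) = -5 (z(c) = (c² + (-c)*c) - 5 = (c² - c²) - 5 = 0 - 5 = -5)
z(h(20)) + O = -5 - 3899113 = -3899118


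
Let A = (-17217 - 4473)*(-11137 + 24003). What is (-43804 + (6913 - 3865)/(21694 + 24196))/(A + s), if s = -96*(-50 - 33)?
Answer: 251270314/1600732524885 ≈ 0.00015697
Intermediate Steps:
A = -279063540 (A = -21690*12866 = -279063540)
s = 7968 (s = -96*(-83) = 7968)
(-43804 + (6913 - 3865)/(21694 + 24196))/(A + s) = (-43804 + (6913 - 3865)/(21694 + 24196))/(-279063540 + 7968) = (-43804 + 3048/45890)/(-279055572) = (-43804 + 3048*(1/45890))*(-1/279055572) = (-43804 + 1524/22945)*(-1/279055572) = -1005081256/22945*(-1/279055572) = 251270314/1600732524885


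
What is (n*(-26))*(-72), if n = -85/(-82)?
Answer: 79560/41 ≈ 1940.5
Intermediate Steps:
n = 85/82 (n = -85*(-1/82) = 85/82 ≈ 1.0366)
(n*(-26))*(-72) = ((85/82)*(-26))*(-72) = -1105/41*(-72) = 79560/41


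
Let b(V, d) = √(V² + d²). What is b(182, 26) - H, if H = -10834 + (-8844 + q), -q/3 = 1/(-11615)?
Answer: 228559967/11615 + 130*√2 ≈ 19862.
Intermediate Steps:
q = 3/11615 (q = -3/(-11615) = -3*(-1/11615) = 3/11615 ≈ 0.00025829)
H = -228559967/11615 (H = -10834 + (-8844 + 3/11615) = -10834 - 102723057/11615 = -228559967/11615 ≈ -19678.)
b(182, 26) - H = √(182² + 26²) - 1*(-228559967/11615) = √(33124 + 676) + 228559967/11615 = √33800 + 228559967/11615 = 130*√2 + 228559967/11615 = 228559967/11615 + 130*√2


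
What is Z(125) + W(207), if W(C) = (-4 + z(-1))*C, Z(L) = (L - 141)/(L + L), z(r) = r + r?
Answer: -155258/125 ≈ -1242.1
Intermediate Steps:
z(r) = 2*r
Z(L) = (-141 + L)/(2*L) (Z(L) = (-141 + L)/((2*L)) = (-141 + L)*(1/(2*L)) = (-141 + L)/(2*L))
W(C) = -6*C (W(C) = (-4 + 2*(-1))*C = (-4 - 2)*C = -6*C)
Z(125) + W(207) = (½)*(-141 + 125)/125 - 6*207 = (½)*(1/125)*(-16) - 1242 = -8/125 - 1242 = -155258/125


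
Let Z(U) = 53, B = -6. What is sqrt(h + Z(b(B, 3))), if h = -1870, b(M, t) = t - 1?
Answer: I*sqrt(1817) ≈ 42.626*I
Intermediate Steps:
b(M, t) = -1 + t
sqrt(h + Z(b(B, 3))) = sqrt(-1870 + 53) = sqrt(-1817) = I*sqrt(1817)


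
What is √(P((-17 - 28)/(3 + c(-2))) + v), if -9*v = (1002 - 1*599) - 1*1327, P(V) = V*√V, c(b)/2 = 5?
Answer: √(156156 - 1215*I*√65)/39 ≈ 10.137 - 0.31765*I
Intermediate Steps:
c(b) = 10 (c(b) = 2*5 = 10)
P(V) = V^(3/2)
v = 308/3 (v = -((1002 - 1*599) - 1*1327)/9 = -((1002 - 599) - 1327)/9 = -(403 - 1327)/9 = -⅑*(-924) = 308/3 ≈ 102.67)
√(P((-17 - 28)/(3 + c(-2))) + v) = √(((-17 - 28)/(3 + 10))^(3/2) + 308/3) = √((-45/13)^(3/2) + 308/3) = √(-135*I*√65/169 + 308/3) = √(308/3 - 135*I*√65/169)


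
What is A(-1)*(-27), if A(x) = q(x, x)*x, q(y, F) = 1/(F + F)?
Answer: -27/2 ≈ -13.500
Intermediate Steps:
q(y, F) = 1/(2*F)
A(x) = ½ (A(x) = (1/(2*x))*x = ½)
A(-1)*(-27) = (½)*(-27) = -27/2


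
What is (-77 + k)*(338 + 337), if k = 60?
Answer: -11475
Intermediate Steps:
(-77 + k)*(338 + 337) = (-77 + 60)*(338 + 337) = -17*675 = -11475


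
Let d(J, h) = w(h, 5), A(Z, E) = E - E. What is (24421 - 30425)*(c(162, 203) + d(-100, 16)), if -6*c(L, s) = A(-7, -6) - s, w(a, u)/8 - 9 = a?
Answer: -4211806/3 ≈ -1.4039e+6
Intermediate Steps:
w(a, u) = 72 + 8*a
A(Z, E) = 0
c(L, s) = s/6 (c(L, s) = -(0 - s)/6 = -(-1)*s/6 = s/6)
d(J, h) = 72 + 8*h
(24421 - 30425)*(c(162, 203) + d(-100, 16)) = (24421 - 30425)*((⅙)*203 + (72 + 8*16)) = -6004*(203/6 + (72 + 128)) = -6004*(203/6 + 200) = -6004*1403/6 = -4211806/3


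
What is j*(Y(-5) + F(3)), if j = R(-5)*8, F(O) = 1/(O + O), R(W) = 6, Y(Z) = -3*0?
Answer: 8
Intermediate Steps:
Y(Z) = 0
F(O) = 1/(2*O)
j = 48 (j = 6*8 = 48)
j*(Y(-5) + F(3)) = 48*(0 + (1/2)/3) = 48*(0 + (1/2)*(1/3)) = 48*(0 + 1/6) = 48*(1/6) = 8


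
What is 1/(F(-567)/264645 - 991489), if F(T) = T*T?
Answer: -29405/29154698324 ≈ -1.0086e-6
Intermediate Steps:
F(T) = T**2
1/(F(-567)/264645 - 991489) = 1/((-567)**2/264645 - 991489) = 1/(321489*(1/264645) - 991489) = 1/(35721/29405 - 991489) = 1/(-29154698324/29405) = -29405/29154698324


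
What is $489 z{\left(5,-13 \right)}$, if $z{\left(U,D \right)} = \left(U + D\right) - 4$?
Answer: $-5868$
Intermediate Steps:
$z{\left(U,D \right)} = -4 + D + U$ ($z{\left(U,D \right)} = \left(D + U\right) - 4 = -4 + D + U$)
$489 z{\left(5,-13 \right)} = 489 \left(-4 - 13 + 5\right) = 489 \left(-12\right) = -5868$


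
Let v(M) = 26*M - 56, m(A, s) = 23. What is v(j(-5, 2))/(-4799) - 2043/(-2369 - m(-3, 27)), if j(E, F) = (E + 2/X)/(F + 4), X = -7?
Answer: 209855041/241063368 ≈ 0.87054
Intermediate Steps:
j(E, F) = (-2/7 + E)/(4 + F) (j(E, F) = (E + 2/(-7))/(F + 4) = (E + 2*(-⅐))/(4 + F) = (E - 2/7)/(4 + F) = (-2/7 + E)/(4 + F))
v(M) = -56 + 26*M
v(j(-5, 2))/(-4799) - 2043/(-2369 - m(-3, 27)) = (-56 + 26*((-2/7 - 5)/(4 + 2)))/(-4799) - 2043/(-2369 - 1*23) = (-56 + 26*(-37/7/6))*(-1/4799) - 2043/(-2369 - 23) = (-56 + 26*((⅙)*(-37/7)))*(-1/4799) - 2043/(-2392) = (-56 + 26*(-37/42))*(-1/4799) - 2043*(-1/2392) = (-56 - 481/21)*(-1/4799) + 2043/2392 = -1657/21*(-1/4799) + 2043/2392 = 1657/100779 + 2043/2392 = 209855041/241063368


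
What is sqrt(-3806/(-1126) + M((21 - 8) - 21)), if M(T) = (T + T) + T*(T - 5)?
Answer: sqrt(28964661)/563 ≈ 9.5593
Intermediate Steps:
M(T) = 2*T + T*(-5 + T)
sqrt(-3806/(-1126) + M((21 - 8) - 21)) = sqrt(-3806/(-1126) + ((21 - 8) - 21)*(-3 + ((21 - 8) - 21))) = sqrt(-3806*(-1/1126) + (13 - 21)*(-3 + (13 - 21))) = sqrt(1903/563 - 8*(-3 - 8)) = sqrt(1903/563 - 8*(-11)) = sqrt(1903/563 + 88) = sqrt(51447/563) = sqrt(28964661)/563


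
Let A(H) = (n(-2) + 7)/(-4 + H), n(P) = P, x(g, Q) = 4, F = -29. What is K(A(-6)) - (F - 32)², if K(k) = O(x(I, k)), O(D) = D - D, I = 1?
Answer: -3721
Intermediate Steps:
A(H) = 5/(-4 + H) (A(H) = (-2 + 7)/(-4 + H) = 5/(-4 + H))
O(D) = 0
K(k) = 0
K(A(-6)) - (F - 32)² = 0 - (-29 - 32)² = 0 - 1*(-61)² = 0 - 1*3721 = 0 - 3721 = -3721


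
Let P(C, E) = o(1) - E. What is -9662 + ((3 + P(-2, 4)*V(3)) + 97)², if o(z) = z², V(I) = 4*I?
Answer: -5566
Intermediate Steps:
P(C, E) = 1 - E (P(C, E) = 1² - E = 1 - E)
-9662 + ((3 + P(-2, 4)*V(3)) + 97)² = -9662 + ((3 + (1 - 1*4)*(4*3)) + 97)² = -9662 + ((3 + (1 - 4)*12) + 97)² = -9662 + ((3 - 3*12) + 97)² = -9662 + ((3 - 36) + 97)² = -9662 + (-33 + 97)² = -9662 + 64² = -9662 + 4096 = -5566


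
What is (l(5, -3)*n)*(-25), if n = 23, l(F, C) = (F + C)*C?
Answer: 3450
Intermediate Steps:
l(F, C) = C*(C + F) (l(F, C) = (C + F)*C = C*(C + F))
(l(5, -3)*n)*(-25) = (-3*(-3 + 5)*23)*(-25) = (-3*2*23)*(-25) = -6*23*(-25) = -138*(-25) = 3450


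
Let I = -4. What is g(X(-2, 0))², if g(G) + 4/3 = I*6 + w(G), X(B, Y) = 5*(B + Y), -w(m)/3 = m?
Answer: 196/9 ≈ 21.778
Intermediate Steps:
w(m) = -3*m
X(B, Y) = 5*B + 5*Y
g(G) = -76/3 - 3*G (g(G) = -4/3 + (-4*6 - 3*G) = -4/3 + (-24 - 3*G) = -76/3 - 3*G)
g(X(-2, 0))² = (-76/3 - 3*(5*(-2) + 5*0))² = (-76/3 - 3*(-10 + 0))² = (-76/3 - 3*(-10))² = (-76/3 + 30)² = (14/3)² = 196/9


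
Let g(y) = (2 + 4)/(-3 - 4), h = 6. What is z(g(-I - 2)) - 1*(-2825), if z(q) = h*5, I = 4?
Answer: 2855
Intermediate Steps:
g(y) = -6/7 (g(y) = 6/(-7) = 6*(-1/7) = -6/7)
z(q) = 30 (z(q) = 6*5 = 30)
z(g(-I - 2)) - 1*(-2825) = 30 - 1*(-2825) = 30 + 2825 = 2855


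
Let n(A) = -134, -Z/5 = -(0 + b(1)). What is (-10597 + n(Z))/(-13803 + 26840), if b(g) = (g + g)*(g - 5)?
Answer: -10731/13037 ≈ -0.82312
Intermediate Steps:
b(g) = 2*g*(-5 + g) (b(g) = (2*g)*(-5 + g) = 2*g*(-5 + g))
Z = -40 (Z = -(-5)*(0 + 2*1*(-5 + 1)) = -(-5)*(0 + 2*1*(-4)) = -(-5)*(0 - 8) = -(-5)*(-8) = -5*8 = -40)
(-10597 + n(Z))/(-13803 + 26840) = (-10597 - 134)/(-13803 + 26840) = -10731/13037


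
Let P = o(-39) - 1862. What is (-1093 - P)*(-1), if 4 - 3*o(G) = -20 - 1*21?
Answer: -754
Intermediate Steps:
o(G) = 15 (o(G) = 4/3 - (-20 - 1*21)/3 = 4/3 - (-20 - 21)/3 = 4/3 - ⅓*(-41) = 4/3 + 41/3 = 15)
P = -1847 (P = 15 - 1862 = -1847)
(-1093 - P)*(-1) = (-1093 - 1*(-1847))*(-1) = (-1093 + 1847)*(-1) = 754*(-1) = -754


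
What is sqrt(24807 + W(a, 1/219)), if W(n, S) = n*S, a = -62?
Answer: sqrt(1189754949)/219 ≈ 157.50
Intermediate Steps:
W(n, S) = S*n
sqrt(24807 + W(a, 1/219)) = sqrt(24807 - 62/219) = sqrt(5432671/219) = sqrt(1189754949)/219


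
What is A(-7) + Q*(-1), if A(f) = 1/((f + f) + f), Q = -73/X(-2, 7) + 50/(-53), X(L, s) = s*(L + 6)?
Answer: 15595/4452 ≈ 3.5029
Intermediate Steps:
X(L, s) = s*(6 + L)
Q = -5269/1484 (Q = -73*1/(7*(6 - 2)) + 50/(-53) = -73/(7*4) + 50*(-1/53) = -73/28 - 50/53 = -5269/1484 ≈ -3.5505)
A(f) = 1/(3*f) (A(f) = 1/(2*f + f) = 1/(3*f))
A(-7) + Q*(-1) = (⅓)/(-7) - 5269/1484*(-1) = (⅓)*(-⅐) + 5269/1484 = -1/21 + 5269/1484 = 15595/4452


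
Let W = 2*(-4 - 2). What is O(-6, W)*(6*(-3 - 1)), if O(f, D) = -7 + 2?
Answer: 120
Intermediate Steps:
W = -12 (W = 2*(-6) = -12)
O(f, D) = -5
O(-6, W)*(6*(-3 - 1)) = -30*(-3 - 1) = -30*(-4) = -5*(-24) = 120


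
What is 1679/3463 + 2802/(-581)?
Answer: -8727827/2012003 ≈ -4.3379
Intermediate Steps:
1679/3463 + 2802/(-581) = 1679*(1/3463) + 2802*(-1/581) = 1679/3463 - 2802/581 = -8727827/2012003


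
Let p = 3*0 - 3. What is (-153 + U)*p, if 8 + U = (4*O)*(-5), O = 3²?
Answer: 1023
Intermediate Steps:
O = 9
p = -3 (p = 0 - 3 = -3)
U = -188 (U = -8 + (4*9)*(-5) = -8 + 36*(-5) = -8 - 180 = -188)
(-153 + U)*p = (-153 - 188)*(-3) = -341*(-3) = 1023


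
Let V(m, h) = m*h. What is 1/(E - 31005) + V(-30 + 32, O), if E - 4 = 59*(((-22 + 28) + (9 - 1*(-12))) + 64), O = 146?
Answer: 7484543/25632 ≈ 292.00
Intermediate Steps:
E = 5373 (E = 4 + 59*(((-22 + 28) + (9 - 1*(-12))) + 64) = 4 + 59*((6 + (9 + 12)) + 64) = 4 + 59*((6 + 21) + 64) = 4 + 59*(27 + 64) = 4 + 59*91 = 4 + 5369 = 5373)
V(m, h) = h*m
1/(E - 31005) + V(-30 + 32, O) = 1/(5373 - 31005) + 146*(-30 + 32) = 1/(-25632) + 146*2 = -1/25632 + 292 = 7484543/25632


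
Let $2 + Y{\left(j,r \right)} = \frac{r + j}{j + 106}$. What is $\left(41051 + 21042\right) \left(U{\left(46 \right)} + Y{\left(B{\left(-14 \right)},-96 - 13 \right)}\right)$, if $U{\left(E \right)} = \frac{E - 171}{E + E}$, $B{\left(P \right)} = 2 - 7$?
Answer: $- \frac{2589091821}{9292} \approx -2.7864 \cdot 10^{5}$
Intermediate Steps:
$B{\left(P \right)} = -5$ ($B{\left(P \right)} = 2 - 7 = -5$)
$Y{\left(j,r \right)} = -2 + \frac{j + r}{106 + j}$ ($Y{\left(j,r \right)} = -2 + \frac{r + j}{j + 106} = -2 + \frac{j + r}{106 + j}$)
$U{\left(E \right)} = \frac{-171 + E}{2 E}$
$\left(41051 + 21042\right) \left(U{\left(46 \right)} + Y{\left(B{\left(-14 \right)},-96 - 13 \right)}\right) = \left(41051 + 21042\right) \left(\frac{-171 + 46}{2 \cdot 46} + \frac{-212 - 109 - -5}{106 - 5}\right) = 62093 \left(\frac{1}{2} \cdot \frac{1}{46} \left(-125\right) + \frac{-212 - 109 + 5}{101}\right) = 62093 \left(- \frac{125}{92} + \frac{-212 - 109 + 5}{101}\right) = 62093 \left(- \frac{125}{92} + \frac{1}{101} \left(-316\right)\right) = 62093 \left(- \frac{125}{92} - \frac{316}{101}\right) = 62093 \left(- \frac{41697}{9292}\right) = - \frac{2589091821}{9292}$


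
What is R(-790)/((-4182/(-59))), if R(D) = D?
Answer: -23305/2091 ≈ -11.145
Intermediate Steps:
R(-790)/((-4182/(-59))) = -790/(-4182/(-59)) = -790/((-1/59*(-4182))) = -790/4182/59 = -790*59/4182 = -23305/2091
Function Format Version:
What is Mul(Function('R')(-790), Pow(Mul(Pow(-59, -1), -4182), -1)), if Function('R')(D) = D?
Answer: Rational(-23305, 2091) ≈ -11.145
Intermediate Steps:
Mul(Function('R')(-790), Pow(Mul(Pow(-59, -1), -4182), -1)) = Mul(-790, Pow(Mul(Pow(-59, -1), -4182), -1)) = Mul(-790, Pow(Mul(Rational(-1, 59), -4182), -1)) = Mul(-790, Pow(Rational(4182, 59), -1)) = Mul(-790, Rational(59, 4182)) = Rational(-23305, 2091)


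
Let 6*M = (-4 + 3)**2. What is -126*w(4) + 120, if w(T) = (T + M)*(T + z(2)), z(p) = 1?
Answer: -2505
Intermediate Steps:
M = 1/6 (M = (-4 + 3)**2/6 = (1/6)*(-1)**2 = (1/6)*1 = 1/6 ≈ 0.16667)
w(T) = (1 + T)*(1/6 + T) (w(T) = (T + 1/6)*(T + 1) = (1/6 + T)*(1 + T) = (1 + T)*(1/6 + T))
-126*w(4) + 120 = -126*(1/6 + 4**2 + (7/6)*4) + 120 = -126*(1/6 + 16 + 14/3) + 120 = -126*125/6 + 120 = -2625 + 120 = -2505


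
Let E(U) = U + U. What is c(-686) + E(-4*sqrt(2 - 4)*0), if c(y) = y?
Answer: -686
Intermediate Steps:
E(U) = 2*U
c(-686) + E(-4*sqrt(2 - 4)*0) = -686 + 2*(-4*sqrt(2 - 4)*0) = -686 + 2*(-4*I*sqrt(2)*0) = -686 + 2*0 = -686 + 0 = -686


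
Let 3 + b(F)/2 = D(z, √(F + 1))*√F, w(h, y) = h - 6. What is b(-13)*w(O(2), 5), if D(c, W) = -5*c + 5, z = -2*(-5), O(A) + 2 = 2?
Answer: 36 + 540*I*√13 ≈ 36.0 + 1947.0*I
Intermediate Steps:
O(A) = 0 (O(A) = -2 + 2 = 0)
z = 10
D(c, W) = 5 - 5*c
w(h, y) = -6 + h
b(F) = -6 - 90*√F (b(F) = -6 + 2*((5 - 5*10)*√F) = -6 + 2*((5 - 50)*√F) = -6 + 2*(-45*√F) = -6 - 90*√F)
b(-13)*w(O(2), 5) = (-6 - 90*I*√13)*(-6 + 0) = (-6 - 90*I*√13)*(-6) = 36 + 540*I*√13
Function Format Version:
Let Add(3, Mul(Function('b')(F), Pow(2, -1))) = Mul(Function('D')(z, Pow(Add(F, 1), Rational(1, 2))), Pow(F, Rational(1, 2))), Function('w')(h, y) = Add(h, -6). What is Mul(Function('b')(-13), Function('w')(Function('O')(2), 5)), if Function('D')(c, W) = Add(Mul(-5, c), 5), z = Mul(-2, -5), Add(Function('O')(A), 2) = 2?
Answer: Add(36, Mul(540, I, Pow(13, Rational(1, 2)))) ≈ Add(36.000, Mul(1947.0, I))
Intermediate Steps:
Function('O')(A) = 0 (Function('O')(A) = Add(-2, 2) = 0)
z = 10
Function('D')(c, W) = Add(5, Mul(-5, c))
Function('w')(h, y) = Add(-6, h)
Function('b')(F) = Add(-6, Mul(-90, Pow(F, Rational(1, 2)))) (Function('b')(F) = Add(-6, Mul(2, Mul(Add(5, Mul(-5, 10)), Pow(F, Rational(1, 2))))) = Add(-6, Mul(2, Mul(Add(5, -50), Pow(F, Rational(1, 2))))) = Add(-6, Mul(2, Mul(-45, Pow(F, Rational(1, 2))))) = Add(-6, Mul(-90, Pow(F, Rational(1, 2)))))
Mul(Function('b')(-13), Function('w')(Function('O')(2), 5)) = Mul(Add(-6, Mul(-90, Pow(-13, Rational(1, 2)))), Add(-6, 0)) = Mul(Add(-6, Mul(-90, Mul(I, Pow(13, Rational(1, 2))))), -6) = Mul(Add(-6, Mul(-90, I, Pow(13, Rational(1, 2)))), -6) = Add(36, Mul(540, I, Pow(13, Rational(1, 2))))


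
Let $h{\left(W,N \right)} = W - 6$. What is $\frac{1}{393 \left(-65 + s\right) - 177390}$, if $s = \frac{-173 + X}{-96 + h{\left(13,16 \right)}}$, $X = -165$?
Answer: $- \frac{89}{17928381} \approx -4.9642 \cdot 10^{-6}$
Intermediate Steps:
$h{\left(W,N \right)} = -6 + W$ ($h{\left(W,N \right)} = W - 6 = -6 + W$)
$s = \frac{338}{89}$ ($s = \frac{-173 - 165}{-96 + \left(-6 + 13\right)} = - \frac{338}{-96 + 7} = - \frac{338}{-89} = \left(-338\right) \left(- \frac{1}{89}\right) = \frac{338}{89} \approx 3.7978$)
$\frac{1}{393 \left(-65 + s\right) - 177390} = \frac{1}{393 \left(-65 + \frac{338}{89}\right) - 177390} = \frac{1}{393 \left(- \frac{5447}{89}\right) - 177390} = \frac{1}{- \frac{2140671}{89} - 177390} = \frac{1}{- \frac{17928381}{89}} = - \frac{89}{17928381}$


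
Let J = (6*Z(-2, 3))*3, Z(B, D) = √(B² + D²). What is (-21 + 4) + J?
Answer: -17 + 18*√13 ≈ 47.900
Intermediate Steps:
J = 18*√13 (J = (6*√((-2)² + 3²))*3 = (6*√(4 + 9))*3 = (6*√13)*3 = 18*√13 ≈ 64.900)
(-21 + 4) + J = (-21 + 4) + 18*√13 = -17 + 18*√13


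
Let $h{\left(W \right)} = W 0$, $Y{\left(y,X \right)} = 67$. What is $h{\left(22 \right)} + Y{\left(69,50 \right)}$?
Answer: $67$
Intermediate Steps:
$h{\left(W \right)} = 0$
$h{\left(22 \right)} + Y{\left(69,50 \right)} = 0 + 67 = 67$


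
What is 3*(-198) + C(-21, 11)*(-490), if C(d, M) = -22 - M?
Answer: 15576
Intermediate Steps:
3*(-198) + C(-21, 11)*(-490) = 3*(-198) + (-22 - 1*11)*(-490) = -594 + (-22 - 11)*(-490) = -594 - 33*(-490) = -594 + 16170 = 15576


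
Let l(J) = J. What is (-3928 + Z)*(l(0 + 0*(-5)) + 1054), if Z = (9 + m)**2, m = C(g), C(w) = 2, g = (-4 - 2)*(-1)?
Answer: -4012578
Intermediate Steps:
g = 6 (g = -6*(-1) = 6)
m = 2
Z = 121 (Z = (9 + 2)**2 = 11**2 = 121)
(-3928 + Z)*(l(0 + 0*(-5)) + 1054) = (-3928 + 121)*((0 + 0*(-5)) + 1054) = -3807*((0 + 0) + 1054) = -3807*(0 + 1054) = -3807*1054 = -4012578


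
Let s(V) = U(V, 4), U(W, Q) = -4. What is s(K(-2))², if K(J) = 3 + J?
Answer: 16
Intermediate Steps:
s(V) = -4
s(K(-2))² = (-4)² = 16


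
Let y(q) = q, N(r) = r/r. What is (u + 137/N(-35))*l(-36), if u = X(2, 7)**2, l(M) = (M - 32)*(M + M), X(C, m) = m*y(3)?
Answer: 2829888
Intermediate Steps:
N(r) = 1
X(C, m) = 3*m (X(C, m) = m*3 = 3*m)
l(M) = 2*M*(-32 + M) (l(M) = (-32 + M)*(2*M) = 2*M*(-32 + M))
u = 441 (u = (3*7)**2 = 21**2 = 441)
(u + 137/N(-35))*l(-36) = (441 + 137/1)*(2*(-36)*(-32 - 36)) = (441 + 137*1)*(2*(-36)*(-68)) = (441 + 137)*4896 = 578*4896 = 2829888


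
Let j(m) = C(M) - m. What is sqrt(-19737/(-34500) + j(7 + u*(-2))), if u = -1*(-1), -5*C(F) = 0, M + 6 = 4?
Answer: I*sqrt(5855915)/1150 ≈ 2.1043*I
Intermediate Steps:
M = -2 (M = -6 + 4 = -2)
C(F) = 0 (C(F) = -1/5*0 = 0)
u = 1
j(m) = -m (j(m) = 0 - m = -m)
sqrt(-19737/(-34500) + j(7 + u*(-2))) = sqrt(-19737/(-34500) - (7 + 1*(-2))) = sqrt(-19737*(-1/34500) - (7 - 2)) = sqrt(6579/11500 - 1*5) = sqrt(6579/11500 - 5) = sqrt(-50921/11500) = I*sqrt(5855915)/1150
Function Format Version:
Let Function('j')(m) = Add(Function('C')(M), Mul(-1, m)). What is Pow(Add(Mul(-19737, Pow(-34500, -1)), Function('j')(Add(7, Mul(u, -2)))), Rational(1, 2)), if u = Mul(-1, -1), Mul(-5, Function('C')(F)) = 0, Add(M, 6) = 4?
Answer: Mul(Rational(1, 1150), I, Pow(5855915, Rational(1, 2))) ≈ Mul(2.1043, I)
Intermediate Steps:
M = -2 (M = Add(-6, 4) = -2)
Function('C')(F) = 0 (Function('C')(F) = Mul(Rational(-1, 5), 0) = 0)
u = 1
Function('j')(m) = Mul(-1, m) (Function('j')(m) = Add(0, Mul(-1, m)) = Mul(-1, m))
Pow(Add(Mul(-19737, Pow(-34500, -1)), Function('j')(Add(7, Mul(u, -2)))), Rational(1, 2)) = Pow(Add(Mul(-19737, Pow(-34500, -1)), Mul(-1, Add(7, Mul(1, -2)))), Rational(1, 2)) = Pow(Add(Mul(-19737, Rational(-1, 34500)), Mul(-1, Add(7, -2))), Rational(1, 2)) = Pow(Add(Rational(6579, 11500), Mul(-1, 5)), Rational(1, 2)) = Pow(Add(Rational(6579, 11500), -5), Rational(1, 2)) = Pow(Rational(-50921, 11500), Rational(1, 2)) = Mul(Rational(1, 1150), I, Pow(5855915, Rational(1, 2)))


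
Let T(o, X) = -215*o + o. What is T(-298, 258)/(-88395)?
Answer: -63772/88395 ≈ -0.72144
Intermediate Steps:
T(o, X) = -214*o
T(-298, 258)/(-88395) = -214*(-298)/(-88395) = 63772*(-1/88395) = -63772/88395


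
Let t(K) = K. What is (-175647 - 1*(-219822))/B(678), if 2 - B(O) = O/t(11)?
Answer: -485925/656 ≈ -740.74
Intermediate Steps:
B(O) = 2 - O/11
(-175647 - 1*(-219822))/B(678) = (-175647 - 1*(-219822))/(2 - 1/11*678) = (-175647 + 219822)/(2 - 678/11) = 44175/(-656/11) = 44175*(-11/656) = -485925/656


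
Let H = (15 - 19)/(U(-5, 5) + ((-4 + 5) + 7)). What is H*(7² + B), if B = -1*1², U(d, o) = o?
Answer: -192/13 ≈ -14.769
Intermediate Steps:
B = -1 (B = -1*1 = -1)
H = -4/13 (H = (15 - 19)/(5 + ((-4 + 5) + 7)) = -4/(5 + (1 + 7)) = -4/(5 + 8) = -4/13 ≈ -0.30769)
H*(7² + B) = -4*(7² - 1)/13 = -4*(49 - 1)/13 = -4/13*48 = -192/13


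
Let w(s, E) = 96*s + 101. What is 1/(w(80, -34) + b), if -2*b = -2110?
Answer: 1/8836 ≈ 0.00011317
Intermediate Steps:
b = 1055 (b = -1/2*(-2110) = 1055)
w(s, E) = 101 + 96*s
1/(w(80, -34) + b) = 1/((101 + 96*80) + 1055) = 1/((101 + 7680) + 1055) = 1/(7781 + 1055) = 1/8836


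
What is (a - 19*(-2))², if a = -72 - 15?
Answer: 2401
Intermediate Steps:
a = -87
(a - 19*(-2))² = (-87 - 19*(-2))² = (-87 + 38)² = (-49)² = 2401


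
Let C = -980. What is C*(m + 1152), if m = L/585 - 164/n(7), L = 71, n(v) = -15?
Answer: -133355852/117 ≈ -1.1398e+6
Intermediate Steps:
m = 6467/585 (m = 71/585 - 164/(-15) = 71*(1/585) - 164*(-1/15) = 71/585 + 164/15 = 6467/585 ≈ 11.055)
C*(m + 1152) = -980*(6467/585 + 1152) = -980*680387/585 = -133355852/117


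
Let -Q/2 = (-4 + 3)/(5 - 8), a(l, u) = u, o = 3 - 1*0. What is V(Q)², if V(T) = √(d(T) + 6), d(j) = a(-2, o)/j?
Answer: 3/2 ≈ 1.5000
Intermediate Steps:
o = 3 (o = 3 + 0 = 3)
d(j) = 3/j
Q = -⅔ (Q = -2*(-4 + 3)/(5 - 8) = -(-2)/(-3) = -(-2)*(-1)/3 = -2*⅓ = -⅔ ≈ -0.66667)
V(T) = √(6 + 3/T) (V(T) = √(3/T + 6) = √(6 + 3/T))
V(Q)² = (√(6 + 3/(-⅔)))² = (√(6 + 3*(-3/2)))² = (√(6 - 9/2))² = (√(3/2))² = (√6/2)² = 3/2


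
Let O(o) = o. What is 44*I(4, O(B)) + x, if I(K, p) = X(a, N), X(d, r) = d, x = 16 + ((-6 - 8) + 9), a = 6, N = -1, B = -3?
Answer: 275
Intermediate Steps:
x = 11 (x = 16 + (-14 + 9) = 16 - 5 = 11)
I(K, p) = 6
44*I(4, O(B)) + x = 44*6 + 11 = 264 + 11 = 275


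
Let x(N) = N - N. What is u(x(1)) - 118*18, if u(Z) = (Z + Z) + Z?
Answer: -2124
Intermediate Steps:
x(N) = 0
u(Z) = 3*Z (u(Z) = 2*Z + Z = 3*Z)
u(x(1)) - 118*18 = 3*0 - 118*18 = 0 - 2124 = -2124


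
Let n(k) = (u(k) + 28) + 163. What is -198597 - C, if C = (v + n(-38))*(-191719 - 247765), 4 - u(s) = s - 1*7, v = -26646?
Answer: -11605213101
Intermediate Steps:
u(s) = 11 - s (u(s) = 4 - (s - 1*7) = 4 - (s - 7) = 4 - (-7 + s) = 4 + (7 - s) = 11 - s)
n(k) = 202 - k (n(k) = ((11 - k) + 28) + 163 = (39 - k) + 163 = 202 - k)
C = 11605014504 (C = (-26646 + (202 - 1*(-38)))*(-191719 - 247765) = (-26646 + (202 + 38))*(-439484) = (-26646 + 240)*(-439484) = -26406*(-439484) = 11605014504)
-198597 - C = -198597 - 1*11605014504 = -198597 - 11605014504 = -11605213101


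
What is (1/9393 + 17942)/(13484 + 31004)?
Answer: 168529207/417875784 ≈ 0.40330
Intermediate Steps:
(1/9393 + 17942)/(13484 + 31004) = (1/9393 + 17942)/44488 = (168529207/9393)*(1/44488) = 168529207/417875784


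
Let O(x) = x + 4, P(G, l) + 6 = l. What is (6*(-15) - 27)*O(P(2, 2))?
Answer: 0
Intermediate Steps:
P(G, l) = -6 + l
O(x) = 4 + x
(6*(-15) - 27)*O(P(2, 2)) = (6*(-15) - 27)*(4 + (-6 + 2)) = (-90 - 27)*(4 - 4) = -117*0 = 0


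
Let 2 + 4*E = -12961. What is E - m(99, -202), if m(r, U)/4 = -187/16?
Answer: -3194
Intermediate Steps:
m(r, U) = -187/4 (m(r, U) = 4*(-187/16) = -187/4)
E = -12963/4 (E = -½ + (¼)*(-12961) = -½ - 12961/4 = -12963/4 ≈ -3240.8)
E - m(99, -202) = -12963/4 - 1*(-187/4) = -12963/4 + 187/4 = -3194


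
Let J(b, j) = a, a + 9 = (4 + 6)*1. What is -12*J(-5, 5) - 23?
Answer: -35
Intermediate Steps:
a = 1 (a = -9 + (4 + 6)*1 = -9 + 10*1 = -9 + 10 = 1)
J(b, j) = 1
-12*J(-5, 5) - 23 = -12*1 - 23 = -12 - 23 = -35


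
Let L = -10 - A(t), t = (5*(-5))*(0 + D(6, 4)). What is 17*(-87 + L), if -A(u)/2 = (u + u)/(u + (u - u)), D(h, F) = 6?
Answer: -1581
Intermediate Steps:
t = -150 (t = (5*(-5))*(0 + 6) = -25*6 = -150)
A(u) = -4 (A(u) = -2*(u + u)/(u + (u - u)) = -2*2*u/(u + 0) = -2*2*u/u = -2*2 = -4)
L = -6 (L = -10 - 1*(-4) = -10 + 4 = -6)
17*(-87 + L) = 17*(-87 - 6) = 17*(-93) = -1581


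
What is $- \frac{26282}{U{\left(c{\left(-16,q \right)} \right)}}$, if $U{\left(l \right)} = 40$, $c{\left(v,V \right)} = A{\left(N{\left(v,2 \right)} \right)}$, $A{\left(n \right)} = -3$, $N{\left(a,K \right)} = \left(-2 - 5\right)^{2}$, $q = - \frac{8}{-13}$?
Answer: $- \frac{13141}{20} \approx -657.05$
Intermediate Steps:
$q = \frac{8}{13}$ ($q = \left(-8\right) \left(- \frac{1}{13}\right) = \frac{8}{13} \approx 0.61539$)
$N{\left(a,K \right)} = 49$ ($N{\left(a,K \right)} = \left(-7\right)^{2} = 49$)
$c{\left(v,V \right)} = -3$
$- \frac{26282}{U{\left(c{\left(-16,q \right)} \right)}} = - \frac{26282}{40} = \left(-26282\right) \frac{1}{40} = - \frac{13141}{20}$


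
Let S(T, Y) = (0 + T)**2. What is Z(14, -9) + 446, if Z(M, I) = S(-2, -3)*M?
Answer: 502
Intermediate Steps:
S(T, Y) = T**2
Z(M, I) = 4*M (Z(M, I) = (-2)**2*M = 4*M)
Z(14, -9) + 446 = 4*14 + 446 = 56 + 446 = 502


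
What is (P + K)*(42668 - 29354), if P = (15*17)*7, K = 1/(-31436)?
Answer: 373545965163/15718 ≈ 2.3766e+7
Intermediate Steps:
K = -1/31436 ≈ -3.1811e-5
P = 1785 (P = 255*7 = 1785)
(P + K)*(42668 - 29354) = (1785 - 1/31436)*(42668 - 29354) = (56113259/31436)*13314 = 373545965163/15718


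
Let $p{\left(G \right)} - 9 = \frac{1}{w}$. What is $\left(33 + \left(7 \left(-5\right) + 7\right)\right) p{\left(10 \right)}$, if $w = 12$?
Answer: $\frac{545}{12} \approx 45.417$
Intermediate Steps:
$p{\left(G \right)} = \frac{109}{12}$ ($p{\left(G \right)} = 9 + \frac{1}{12} = \frac{109}{12}$)
$\left(33 + \left(7 \left(-5\right) + 7\right)\right) p{\left(10 \right)} = \left(33 + \left(7 \left(-5\right) + 7\right)\right) \frac{109}{12} = \left(33 + \left(-35 + 7\right)\right) \frac{109}{12} = \left(33 - 28\right) \frac{109}{12} = 5 \cdot \frac{109}{12} = \frac{545}{12}$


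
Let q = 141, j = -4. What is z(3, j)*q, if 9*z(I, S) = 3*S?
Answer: -188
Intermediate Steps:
z(I, S) = S/3 (z(I, S) = (3*S)/9 = S/3)
z(3, j)*q = ((⅓)*(-4))*141 = -4/3*141 = -188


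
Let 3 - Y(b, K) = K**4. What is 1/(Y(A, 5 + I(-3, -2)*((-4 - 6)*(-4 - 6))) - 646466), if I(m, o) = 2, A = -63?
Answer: -1/1766747088 ≈ -5.6601e-10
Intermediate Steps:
Y(b, K) = 3 - K**4
1/(Y(A, 5 + I(-3, -2)*((-4 - 6)*(-4 - 6))) - 646466) = 1/((3 - (5 + 2*((-4 - 6)*(-4 - 6)))**4) - 646466) = 1/((3 - (5 + 2*(-10*(-10)))**4) - 646466) = 1/((3 - (5 + 2*100)**4) - 646466) = 1/((3 - (5 + 200)**4) - 646466) = 1/((3 - 1*205**4) - 646466) = 1/((3 - 1*1766100625) - 646466) = 1/((3 - 1766100625) - 646466) = 1/(-1766100622 - 646466) = 1/(-1766747088) = -1/1766747088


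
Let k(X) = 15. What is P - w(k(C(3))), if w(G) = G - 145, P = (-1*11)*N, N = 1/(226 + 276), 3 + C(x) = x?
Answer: 65249/502 ≈ 129.98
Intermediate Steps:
C(x) = -3 + x
N = 1/502 ≈ 0.0019920
P = -11/502 (P = -1*11*(1/502) = -11*1/502 = -11/502 ≈ -0.021912)
w(G) = -145 + G
P - w(k(C(3))) = -11/502 - (-145 + 15) = -11/502 - 1*(-130) = -11/502 + 130 = 65249/502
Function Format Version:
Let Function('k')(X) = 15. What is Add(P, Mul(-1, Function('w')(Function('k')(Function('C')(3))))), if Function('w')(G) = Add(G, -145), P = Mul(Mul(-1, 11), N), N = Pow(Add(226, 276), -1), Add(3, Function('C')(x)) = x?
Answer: Rational(65249, 502) ≈ 129.98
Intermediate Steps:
Function('C')(x) = Add(-3, x)
N = Rational(1, 502) (N = Pow(502, -1) = Rational(1, 502) ≈ 0.0019920)
P = Rational(-11, 502) (P = Mul(Mul(-1, 11), Rational(1, 502)) = Mul(-11, Rational(1, 502)) = Rational(-11, 502) ≈ -0.021912)
Function('w')(G) = Add(-145, G)
Add(P, Mul(-1, Function('w')(Function('k')(Function('C')(3))))) = Add(Rational(-11, 502), Mul(-1, Add(-145, 15))) = Add(Rational(-11, 502), Mul(-1, -130)) = Add(Rational(-11, 502), 130) = Rational(65249, 502)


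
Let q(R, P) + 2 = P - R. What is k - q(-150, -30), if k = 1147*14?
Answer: 15940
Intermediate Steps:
q(R, P) = -2 + P - R (q(R, P) = -2 + (P - R) = -2 + P - R)
k = 16058
k - q(-150, -30) = 16058 - (-2 - 30 - 1*(-150)) = 16058 - (-2 - 30 + 150) = 16058 - 1*118 = 16058 - 118 = 15940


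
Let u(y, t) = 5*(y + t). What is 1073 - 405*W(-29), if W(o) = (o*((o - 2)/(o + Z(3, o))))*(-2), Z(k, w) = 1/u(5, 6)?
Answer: -19170044/797 ≈ -24053.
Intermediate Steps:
u(y, t) = 5*t + 5*y (u(y, t) = 5*(t + y) = 5*t + 5*y)
Z(k, w) = 1/55 (Z(k, w) = 1/(5*6 + 5*5) = 1/(30 + 25) = 1/55)
W(o) = -2*o*(-2 + o)/(1/55 + o) (W(o) = (o*((o - 2)/(o + 1/55)))*(-2) = (o*((-2 + o)/(1/55 + o)))*(-2) = (o*(-2 + o)/(1/55 + o))*(-2) = -2*o*(-2 + o)/(1/55 + o))
1073 - 405*W(-29) = 1073 - 44550*(-29)*(2 - 1*(-29))/(1 + 55*(-29)) = 1073 - 44550*(-29)*(2 + 29)/(1 - 1595) = 1073 - 44550*(-29)*31/(-1594) = 1073 - 44550*(-29)*(-1)*31/1594 = 1073 - 405*49445/797 = 1073 - 20025225/797 = -19170044/797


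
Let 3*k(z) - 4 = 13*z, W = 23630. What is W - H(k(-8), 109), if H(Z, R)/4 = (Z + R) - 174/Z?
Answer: 1747984/75 ≈ 23306.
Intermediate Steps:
k(z) = 4/3 + 13*z/3 (k(z) = 4/3 + (13*z)/3 = 4/3 + 13*z/3)
H(Z, R) = -696/Z + 4*R + 4*Z (H(Z, R) = 4*((Z + R) - 174/Z) = 4*((R + Z) - 174/Z) = 4*(R + Z - 174/Z) = -696/Z + 4*R + 4*Z)
W - H(k(-8), 109) = 23630 - 4*(-174 + (4/3 + (13/3)*(-8))*(109 + (4/3 + (13/3)*(-8))))/(4/3 + (13/3)*(-8)) = 23630 - 4*(-174 + (4/3 - 104/3)*(109 + (4/3 - 104/3)))/(4/3 - 104/3) = 23630 - 4*(-174 - 100*(109 - 100/3)/3)/(-100/3) = 23630 - 4*(-3)*(-174 - 100/3*227/3)/100 = 23630 - 4*(-3)*(-174 - 22700/9)/100 = 23630 - 4*(-3)*(-24266)/(100*9) = 23630 - 1*24266/75 = 23630 - 24266/75 = 1747984/75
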